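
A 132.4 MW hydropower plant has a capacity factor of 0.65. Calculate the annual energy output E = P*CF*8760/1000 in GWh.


E = 132.4 * 0.65 * 8760 / 1000 = 753.8856 GWh


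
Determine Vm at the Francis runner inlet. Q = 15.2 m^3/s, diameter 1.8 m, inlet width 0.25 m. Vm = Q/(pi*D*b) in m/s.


Vm = 15.2 / (pi * 1.8 * 0.25) = 10.7518 m/s


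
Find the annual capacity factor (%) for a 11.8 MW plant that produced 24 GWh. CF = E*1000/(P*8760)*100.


CF = 24 * 1000 / (11.8 * 8760) * 100 = 23.2180 %


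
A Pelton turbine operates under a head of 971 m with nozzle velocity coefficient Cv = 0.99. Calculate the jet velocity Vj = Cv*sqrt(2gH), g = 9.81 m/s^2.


Vj = 0.99 * sqrt(2*9.81*971) = 136.6452 m/s


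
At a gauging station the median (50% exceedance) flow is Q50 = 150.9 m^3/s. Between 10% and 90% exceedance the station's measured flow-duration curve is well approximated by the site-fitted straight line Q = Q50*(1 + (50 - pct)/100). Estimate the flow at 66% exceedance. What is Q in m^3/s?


Q = 150.9 * (1 + (50 - 66)/100) = 126.7560 m^3/s


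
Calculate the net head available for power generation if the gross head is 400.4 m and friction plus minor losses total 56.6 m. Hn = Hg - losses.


Hn = 400.4 - 56.6 = 343.8000 m


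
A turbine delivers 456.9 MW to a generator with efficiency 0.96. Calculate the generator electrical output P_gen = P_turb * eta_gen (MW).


P_gen = 456.9 * 0.96 = 438.6240 MW


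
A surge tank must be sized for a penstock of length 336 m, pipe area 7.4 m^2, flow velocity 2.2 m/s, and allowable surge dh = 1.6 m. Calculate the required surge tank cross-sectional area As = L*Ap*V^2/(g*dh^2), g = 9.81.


As = 336 * 7.4 * 2.2^2 / (9.81 * 1.6^2) = 479.1896 m^2


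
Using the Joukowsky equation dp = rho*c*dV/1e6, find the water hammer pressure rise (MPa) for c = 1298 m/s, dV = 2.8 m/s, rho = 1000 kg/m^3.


dp = 1000 * 1298 * 2.8 / 1e6 = 3.6344 MPa


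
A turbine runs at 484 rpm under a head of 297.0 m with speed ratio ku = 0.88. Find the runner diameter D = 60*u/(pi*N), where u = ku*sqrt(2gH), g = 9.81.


u = 0.88 * sqrt(2*9.81*297.0) = 67.1754 m/s
D = 60 * 67.1754 / (pi * 484) = 2.6507 m


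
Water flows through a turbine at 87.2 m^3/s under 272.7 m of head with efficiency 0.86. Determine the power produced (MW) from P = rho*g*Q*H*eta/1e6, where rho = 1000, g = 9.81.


P = 1000 * 9.81 * 87.2 * 272.7 * 0.86 / 1e6 = 200.6176 MW


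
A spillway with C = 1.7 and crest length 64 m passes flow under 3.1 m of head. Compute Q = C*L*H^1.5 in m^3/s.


Q = 1.7 * 64 * 3.1^1.5 = 593.8427 m^3/s


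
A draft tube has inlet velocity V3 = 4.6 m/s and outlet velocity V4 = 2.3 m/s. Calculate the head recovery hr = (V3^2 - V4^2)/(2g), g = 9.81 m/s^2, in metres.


hr = (4.6^2 - 2.3^2) / (2*9.81) = 0.8089 m


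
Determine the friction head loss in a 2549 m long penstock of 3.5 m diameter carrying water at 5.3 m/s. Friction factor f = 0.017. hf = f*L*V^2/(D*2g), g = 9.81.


hf = 0.017 * 2549 * 5.3^2 / (3.5 * 2 * 9.81) = 17.7257 m


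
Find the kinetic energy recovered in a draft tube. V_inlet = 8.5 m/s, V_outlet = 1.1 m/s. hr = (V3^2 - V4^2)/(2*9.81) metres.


hr = (8.5^2 - 1.1^2) / (2*9.81) = 3.6208 m


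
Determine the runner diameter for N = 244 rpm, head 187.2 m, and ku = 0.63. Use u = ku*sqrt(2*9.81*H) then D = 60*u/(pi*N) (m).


u = 0.63 * sqrt(2*9.81*187.2) = 38.1806 m/s
D = 60 * 38.1806 / (pi * 244) = 2.9885 m


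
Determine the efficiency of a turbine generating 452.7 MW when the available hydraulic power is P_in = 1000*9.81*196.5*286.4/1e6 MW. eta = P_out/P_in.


P_in = 1000 * 9.81 * 196.5 * 286.4 / 1e6 = 552.0833 MW
eta = 452.7 / 552.0833 = 0.8200


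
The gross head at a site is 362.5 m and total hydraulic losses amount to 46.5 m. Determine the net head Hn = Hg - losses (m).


Hn = 362.5 - 46.5 = 316.0000 m


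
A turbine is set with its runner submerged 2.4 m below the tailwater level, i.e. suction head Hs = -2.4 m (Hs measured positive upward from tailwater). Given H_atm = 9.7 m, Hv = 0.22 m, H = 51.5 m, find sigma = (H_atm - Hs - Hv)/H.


sigma = (9.7 - (-2.4) - 0.22) / 51.5 = 0.2307


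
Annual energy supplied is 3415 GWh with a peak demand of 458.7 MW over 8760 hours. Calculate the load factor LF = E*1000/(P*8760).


LF = 3415 * 1000 / (458.7 * 8760) = 0.8499


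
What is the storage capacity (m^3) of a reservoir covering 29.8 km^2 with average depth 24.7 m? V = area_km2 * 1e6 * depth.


V = 29.8 * 1e6 * 24.7 = 7.3606e+08 m^3


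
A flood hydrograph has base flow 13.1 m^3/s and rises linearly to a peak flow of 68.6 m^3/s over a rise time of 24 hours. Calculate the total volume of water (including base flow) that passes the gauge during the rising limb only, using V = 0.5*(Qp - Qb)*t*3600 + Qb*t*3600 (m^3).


V = 0.5*(68.6 - 13.1)*24*3600 + 13.1*24*3600 = 3.5294e+06 m^3


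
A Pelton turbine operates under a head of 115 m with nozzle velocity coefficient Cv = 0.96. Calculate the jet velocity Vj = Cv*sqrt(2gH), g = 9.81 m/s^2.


Vj = 0.96 * sqrt(2*9.81*115) = 45.6005 m/s


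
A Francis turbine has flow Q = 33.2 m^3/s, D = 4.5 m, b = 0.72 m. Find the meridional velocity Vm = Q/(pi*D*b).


Vm = 33.2 / (pi * 4.5 * 0.72) = 3.2617 m/s


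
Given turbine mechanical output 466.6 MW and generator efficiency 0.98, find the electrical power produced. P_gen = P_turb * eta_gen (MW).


P_gen = 466.6 * 0.98 = 457.2680 MW


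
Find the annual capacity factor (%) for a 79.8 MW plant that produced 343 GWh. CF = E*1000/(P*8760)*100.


CF = 343 * 1000 / (79.8 * 8760) * 100 = 49.0667 %


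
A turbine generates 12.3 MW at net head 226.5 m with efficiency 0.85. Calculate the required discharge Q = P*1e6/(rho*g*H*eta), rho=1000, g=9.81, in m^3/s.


Q = 12.3 * 1e6 / (1000 * 9.81 * 226.5 * 0.85) = 6.5125 m^3/s


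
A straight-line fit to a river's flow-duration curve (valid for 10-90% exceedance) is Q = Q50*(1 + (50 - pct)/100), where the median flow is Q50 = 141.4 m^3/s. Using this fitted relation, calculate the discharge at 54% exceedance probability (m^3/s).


Q = 141.4 * (1 + (50 - 54)/100) = 135.7440 m^3/s


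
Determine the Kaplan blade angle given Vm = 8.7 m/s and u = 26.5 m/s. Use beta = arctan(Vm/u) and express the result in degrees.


beta = arctan(8.7 / 26.5) = 18.1751 degrees


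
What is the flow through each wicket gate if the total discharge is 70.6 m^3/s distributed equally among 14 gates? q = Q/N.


q = 70.6 / 14 = 5.0429 m^3/s


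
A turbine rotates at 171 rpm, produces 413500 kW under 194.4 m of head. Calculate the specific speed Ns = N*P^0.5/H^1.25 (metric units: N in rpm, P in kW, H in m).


Ns = 171 * 413500^0.5 / 194.4^1.25 = 151.4829


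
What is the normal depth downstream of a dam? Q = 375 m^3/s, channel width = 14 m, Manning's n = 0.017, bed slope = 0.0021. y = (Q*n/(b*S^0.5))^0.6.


y = (375 * 0.017 / (14 * 0.0021^0.5))^0.6 = 3.9659 m


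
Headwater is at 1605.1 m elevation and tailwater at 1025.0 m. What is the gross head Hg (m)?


Hg = 1605.1 - 1025.0 = 580.1000 m


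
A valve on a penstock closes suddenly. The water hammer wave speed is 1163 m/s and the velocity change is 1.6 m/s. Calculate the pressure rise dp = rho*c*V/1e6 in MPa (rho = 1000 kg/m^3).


dp = 1000 * 1163 * 1.6 / 1e6 = 1.8608 MPa


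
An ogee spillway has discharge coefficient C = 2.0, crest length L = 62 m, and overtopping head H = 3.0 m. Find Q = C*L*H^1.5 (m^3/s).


Q = 2.0 * 62 * 3.0^1.5 = 644.3229 m^3/s


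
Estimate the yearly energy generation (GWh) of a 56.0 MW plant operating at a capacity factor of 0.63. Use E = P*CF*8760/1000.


E = 56.0 * 0.63 * 8760 / 1000 = 309.0528 GWh


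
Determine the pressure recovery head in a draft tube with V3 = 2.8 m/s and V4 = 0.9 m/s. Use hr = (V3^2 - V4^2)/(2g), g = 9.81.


hr = (2.8^2 - 0.9^2) / (2*9.81) = 0.3583 m


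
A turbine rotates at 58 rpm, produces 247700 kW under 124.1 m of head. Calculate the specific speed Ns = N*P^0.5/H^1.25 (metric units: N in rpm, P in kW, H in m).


Ns = 58 * 247700^0.5 / 124.1^1.25 = 69.6909


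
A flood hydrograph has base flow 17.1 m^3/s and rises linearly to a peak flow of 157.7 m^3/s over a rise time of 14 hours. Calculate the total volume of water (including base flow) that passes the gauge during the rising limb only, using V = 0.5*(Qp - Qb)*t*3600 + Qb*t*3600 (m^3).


V = 0.5*(157.7 - 17.1)*14*3600 + 17.1*14*3600 = 4.4050e+06 m^3


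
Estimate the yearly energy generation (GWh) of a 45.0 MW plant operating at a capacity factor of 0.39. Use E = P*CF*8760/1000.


E = 45.0 * 0.39 * 8760 / 1000 = 153.7380 GWh


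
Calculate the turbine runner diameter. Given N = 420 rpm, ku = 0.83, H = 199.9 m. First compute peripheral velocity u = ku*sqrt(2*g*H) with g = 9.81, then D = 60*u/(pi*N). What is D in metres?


u = 0.83 * sqrt(2*9.81*199.9) = 51.9797 m/s
D = 60 * 51.9797 / (pi * 420) = 2.3637 m


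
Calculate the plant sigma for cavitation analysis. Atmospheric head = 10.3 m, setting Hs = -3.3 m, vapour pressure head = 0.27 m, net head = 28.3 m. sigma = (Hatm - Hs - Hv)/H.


sigma = (10.3 - (-3.3) - 0.27) / 28.3 = 0.4710


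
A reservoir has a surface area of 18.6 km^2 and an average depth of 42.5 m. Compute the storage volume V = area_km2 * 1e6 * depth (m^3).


V = 18.6 * 1e6 * 42.5 = 7.9050e+08 m^3


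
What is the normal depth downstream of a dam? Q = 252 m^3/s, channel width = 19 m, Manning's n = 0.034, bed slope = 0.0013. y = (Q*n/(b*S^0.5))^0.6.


y = (252 * 0.034 / (19 * 0.0013^0.5))^0.6 = 4.5529 m


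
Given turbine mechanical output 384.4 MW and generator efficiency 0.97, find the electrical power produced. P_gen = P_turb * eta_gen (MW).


P_gen = 384.4 * 0.97 = 372.8680 MW


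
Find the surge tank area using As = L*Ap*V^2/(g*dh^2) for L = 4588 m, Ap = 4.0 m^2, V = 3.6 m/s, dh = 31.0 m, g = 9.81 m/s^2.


As = 4588 * 4.0 * 3.6^2 / (9.81 * 31.0^2) = 25.2288 m^2


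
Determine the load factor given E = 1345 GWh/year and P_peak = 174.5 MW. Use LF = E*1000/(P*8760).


LF = 1345 * 1000 / (174.5 * 8760) = 0.8799


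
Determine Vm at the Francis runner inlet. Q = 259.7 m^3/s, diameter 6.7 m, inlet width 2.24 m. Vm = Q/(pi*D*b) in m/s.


Vm = 259.7 / (pi * 6.7 * 2.24) = 5.5081 m/s


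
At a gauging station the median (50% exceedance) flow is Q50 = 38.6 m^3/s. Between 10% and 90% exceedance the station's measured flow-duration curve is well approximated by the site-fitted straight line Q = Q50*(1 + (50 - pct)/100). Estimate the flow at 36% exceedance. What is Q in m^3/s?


Q = 38.6 * (1 + (50 - 36)/100) = 44.0040 m^3/s


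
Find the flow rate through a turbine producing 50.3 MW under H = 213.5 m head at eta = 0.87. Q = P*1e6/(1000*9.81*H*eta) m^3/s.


Q = 50.3 * 1e6 / (1000 * 9.81 * 213.5 * 0.87) = 27.6046 m^3/s


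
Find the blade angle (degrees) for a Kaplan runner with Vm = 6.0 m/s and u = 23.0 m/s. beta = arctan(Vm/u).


beta = arctan(6.0 / 23.0) = 14.6209 degrees


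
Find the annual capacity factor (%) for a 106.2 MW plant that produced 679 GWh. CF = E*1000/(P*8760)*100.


CF = 679 * 1000 / (106.2 * 8760) * 100 = 72.9863 %


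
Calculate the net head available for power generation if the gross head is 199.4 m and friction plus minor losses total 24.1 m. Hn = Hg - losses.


Hn = 199.4 - 24.1 = 175.3000 m


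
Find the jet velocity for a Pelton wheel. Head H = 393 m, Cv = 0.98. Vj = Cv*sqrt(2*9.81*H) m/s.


Vj = 0.98 * sqrt(2*9.81*393) = 86.0542 m/s


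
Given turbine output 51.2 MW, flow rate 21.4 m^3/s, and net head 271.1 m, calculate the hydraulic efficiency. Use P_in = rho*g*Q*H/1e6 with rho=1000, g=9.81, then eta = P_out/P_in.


P_in = 1000 * 9.81 * 21.4 * 271.1 / 1e6 = 56.9131 MW
eta = 51.2 / 56.9131 = 0.8996


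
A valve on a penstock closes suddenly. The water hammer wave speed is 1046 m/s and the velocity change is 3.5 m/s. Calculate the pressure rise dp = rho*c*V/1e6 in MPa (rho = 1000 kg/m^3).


dp = 1000 * 1046 * 3.5 / 1e6 = 3.6610 MPa


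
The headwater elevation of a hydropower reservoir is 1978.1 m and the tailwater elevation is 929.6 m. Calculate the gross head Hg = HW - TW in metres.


Hg = 1978.1 - 929.6 = 1048.5000 m


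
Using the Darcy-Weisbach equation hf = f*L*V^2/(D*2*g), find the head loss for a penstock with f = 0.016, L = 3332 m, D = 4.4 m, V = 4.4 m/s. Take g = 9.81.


hf = 0.016 * 3332 * 4.4^2 / (4.4 * 2 * 9.81) = 11.9558 m


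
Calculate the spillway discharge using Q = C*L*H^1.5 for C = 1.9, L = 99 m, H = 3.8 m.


Q = 1.9 * 99 * 3.8^1.5 = 1393.3627 m^3/s


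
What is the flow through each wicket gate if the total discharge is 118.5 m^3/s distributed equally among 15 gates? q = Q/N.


q = 118.5 / 15 = 7.9000 m^3/s


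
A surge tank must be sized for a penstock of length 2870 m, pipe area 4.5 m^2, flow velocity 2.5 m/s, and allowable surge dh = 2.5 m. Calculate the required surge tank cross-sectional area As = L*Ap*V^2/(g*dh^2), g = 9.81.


As = 2870 * 4.5 * 2.5^2 / (9.81 * 2.5^2) = 1316.5138 m^2


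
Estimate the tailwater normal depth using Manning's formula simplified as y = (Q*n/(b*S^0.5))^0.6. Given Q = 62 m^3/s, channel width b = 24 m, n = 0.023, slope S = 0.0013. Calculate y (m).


y = (62 * 0.023 / (24 * 0.0013^0.5))^0.6 = 1.3495 m


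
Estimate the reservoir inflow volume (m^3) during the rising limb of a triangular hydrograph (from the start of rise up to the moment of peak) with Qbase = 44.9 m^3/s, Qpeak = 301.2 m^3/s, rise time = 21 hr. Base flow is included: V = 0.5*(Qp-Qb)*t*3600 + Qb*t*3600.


V = 0.5*(301.2 - 44.9)*21*3600 + 44.9*21*3600 = 1.3083e+07 m^3


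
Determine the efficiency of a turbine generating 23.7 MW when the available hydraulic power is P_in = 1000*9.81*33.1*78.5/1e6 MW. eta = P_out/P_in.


P_in = 1000 * 9.81 * 33.1 * 78.5 / 1e6 = 25.4898 MW
eta = 23.7 / 25.4898 = 0.9298


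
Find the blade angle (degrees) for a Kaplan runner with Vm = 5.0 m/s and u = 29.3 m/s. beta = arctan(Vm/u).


beta = arctan(5.0 / 29.3) = 9.6842 degrees


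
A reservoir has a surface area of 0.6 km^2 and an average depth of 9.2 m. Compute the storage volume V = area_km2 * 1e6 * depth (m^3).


V = 0.6 * 1e6 * 9.2 = 5.5200e+06 m^3


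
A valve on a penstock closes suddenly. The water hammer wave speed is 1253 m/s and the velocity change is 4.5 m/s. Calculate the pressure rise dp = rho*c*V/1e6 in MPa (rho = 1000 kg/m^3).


dp = 1000 * 1253 * 4.5 / 1e6 = 5.6385 MPa


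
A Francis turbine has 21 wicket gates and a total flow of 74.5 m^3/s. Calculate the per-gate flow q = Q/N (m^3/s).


q = 74.5 / 21 = 3.5476 m^3/s


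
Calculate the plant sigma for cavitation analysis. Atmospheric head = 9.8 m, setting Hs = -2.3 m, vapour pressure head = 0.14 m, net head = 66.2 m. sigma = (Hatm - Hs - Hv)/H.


sigma = (9.8 - (-2.3) - 0.14) / 66.2 = 0.1807


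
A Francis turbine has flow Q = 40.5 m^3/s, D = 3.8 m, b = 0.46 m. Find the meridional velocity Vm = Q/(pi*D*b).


Vm = 40.5 / (pi * 3.8 * 0.46) = 7.3750 m/s


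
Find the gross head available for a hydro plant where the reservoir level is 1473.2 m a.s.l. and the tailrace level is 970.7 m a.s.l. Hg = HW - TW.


Hg = 1473.2 - 970.7 = 502.5000 m


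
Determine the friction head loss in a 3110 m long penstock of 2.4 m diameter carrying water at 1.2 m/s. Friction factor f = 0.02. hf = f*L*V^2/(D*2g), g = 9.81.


hf = 0.02 * 3110 * 1.2^2 / (2.4 * 2 * 9.81) = 1.9021 m


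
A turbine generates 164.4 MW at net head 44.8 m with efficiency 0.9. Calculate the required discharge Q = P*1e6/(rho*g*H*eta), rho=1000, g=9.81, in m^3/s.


Q = 164.4 * 1e6 / (1000 * 9.81 * 44.8 * 0.9) = 415.6352 m^3/s


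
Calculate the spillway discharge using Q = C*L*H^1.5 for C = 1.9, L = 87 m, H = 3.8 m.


Q = 1.9 * 87 * 3.8^1.5 = 1224.4703 m^3/s


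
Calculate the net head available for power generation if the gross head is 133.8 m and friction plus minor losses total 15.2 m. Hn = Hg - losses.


Hn = 133.8 - 15.2 = 118.6000 m


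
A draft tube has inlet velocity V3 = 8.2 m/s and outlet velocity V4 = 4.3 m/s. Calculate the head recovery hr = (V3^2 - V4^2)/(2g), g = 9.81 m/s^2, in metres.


hr = (8.2^2 - 4.3^2) / (2*9.81) = 2.4847 m


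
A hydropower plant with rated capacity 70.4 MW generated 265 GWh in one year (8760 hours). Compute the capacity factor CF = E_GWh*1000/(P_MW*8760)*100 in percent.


CF = 265 * 1000 / (70.4 * 8760) * 100 = 42.9704 %


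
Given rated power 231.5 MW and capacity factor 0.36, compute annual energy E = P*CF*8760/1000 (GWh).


E = 231.5 * 0.36 * 8760 / 1000 = 730.0584 GWh


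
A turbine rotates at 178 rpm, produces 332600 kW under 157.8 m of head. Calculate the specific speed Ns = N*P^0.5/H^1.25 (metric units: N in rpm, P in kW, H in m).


Ns = 178 * 332600^0.5 / 157.8^1.25 = 183.5470


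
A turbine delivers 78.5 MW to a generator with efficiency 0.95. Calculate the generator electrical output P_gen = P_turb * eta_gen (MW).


P_gen = 78.5 * 0.95 = 74.5750 MW


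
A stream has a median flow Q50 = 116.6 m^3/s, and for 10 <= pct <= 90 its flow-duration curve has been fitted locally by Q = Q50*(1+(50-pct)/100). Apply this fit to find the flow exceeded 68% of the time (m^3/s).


Q = 116.6 * (1 + (50 - 68)/100) = 95.6120 m^3/s


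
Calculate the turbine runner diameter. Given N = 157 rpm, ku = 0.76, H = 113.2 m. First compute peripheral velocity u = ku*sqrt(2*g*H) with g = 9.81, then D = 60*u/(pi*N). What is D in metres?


u = 0.76 * sqrt(2*9.81*113.2) = 35.8168 m/s
D = 60 * 35.8168 / (pi * 157) = 4.3570 m


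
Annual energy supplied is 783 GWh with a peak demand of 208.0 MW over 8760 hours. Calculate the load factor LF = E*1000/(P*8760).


LF = 783 * 1000 / (208.0 * 8760) = 0.4297


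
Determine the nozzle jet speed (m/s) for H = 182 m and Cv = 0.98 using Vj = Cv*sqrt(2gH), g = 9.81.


Vj = 0.98 * sqrt(2*9.81*182) = 58.5614 m/s


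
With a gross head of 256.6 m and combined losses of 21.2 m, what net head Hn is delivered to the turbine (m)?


Hn = 256.6 - 21.2 = 235.4000 m


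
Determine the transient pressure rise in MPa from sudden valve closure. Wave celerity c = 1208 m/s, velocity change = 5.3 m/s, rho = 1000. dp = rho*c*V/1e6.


dp = 1000 * 1208 * 5.3 / 1e6 = 6.4024 MPa


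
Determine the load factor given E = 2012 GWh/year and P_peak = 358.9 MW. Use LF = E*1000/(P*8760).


LF = 2012 * 1000 / (358.9 * 8760) = 0.6400


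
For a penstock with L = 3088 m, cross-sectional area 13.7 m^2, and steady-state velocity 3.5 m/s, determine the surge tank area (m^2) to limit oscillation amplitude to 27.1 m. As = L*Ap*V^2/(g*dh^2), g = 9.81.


As = 3088 * 13.7 * 3.5^2 / (9.81 * 27.1^2) = 71.9327 m^2


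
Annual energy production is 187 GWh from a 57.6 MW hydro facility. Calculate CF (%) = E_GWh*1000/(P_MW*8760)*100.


CF = 187 * 1000 / (57.6 * 8760) * 100 = 37.0608 %


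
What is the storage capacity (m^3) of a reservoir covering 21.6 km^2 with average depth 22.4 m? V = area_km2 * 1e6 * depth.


V = 21.6 * 1e6 * 22.4 = 4.8384e+08 m^3


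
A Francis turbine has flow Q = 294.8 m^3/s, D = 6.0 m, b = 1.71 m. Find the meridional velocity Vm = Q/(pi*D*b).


Vm = 294.8 / (pi * 6.0 * 1.71) = 9.1460 m/s


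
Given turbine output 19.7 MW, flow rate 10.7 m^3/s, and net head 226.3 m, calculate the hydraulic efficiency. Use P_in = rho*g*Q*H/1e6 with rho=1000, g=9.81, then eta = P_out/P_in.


P_in = 1000 * 9.81 * 10.7 * 226.3 / 1e6 = 23.7540 MW
eta = 19.7 / 23.7540 = 0.8293


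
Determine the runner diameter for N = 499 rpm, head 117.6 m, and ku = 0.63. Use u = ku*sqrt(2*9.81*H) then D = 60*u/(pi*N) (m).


u = 0.63 * sqrt(2*9.81*117.6) = 30.2617 m/s
D = 60 * 30.2617 / (pi * 499) = 1.1582 m


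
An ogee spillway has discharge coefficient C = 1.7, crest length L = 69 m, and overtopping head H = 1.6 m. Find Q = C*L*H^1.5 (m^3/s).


Q = 1.7 * 69 * 1.6^1.5 = 237.3985 m^3/s


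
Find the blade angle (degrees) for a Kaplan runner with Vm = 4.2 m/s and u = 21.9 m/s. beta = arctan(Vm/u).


beta = arctan(4.2 / 21.9) = 10.8564 degrees


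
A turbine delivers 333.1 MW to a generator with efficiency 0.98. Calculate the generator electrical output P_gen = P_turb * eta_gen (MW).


P_gen = 333.1 * 0.98 = 326.4380 MW


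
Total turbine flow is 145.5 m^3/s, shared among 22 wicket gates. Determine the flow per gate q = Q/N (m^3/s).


q = 145.5 / 22 = 6.6136 m^3/s


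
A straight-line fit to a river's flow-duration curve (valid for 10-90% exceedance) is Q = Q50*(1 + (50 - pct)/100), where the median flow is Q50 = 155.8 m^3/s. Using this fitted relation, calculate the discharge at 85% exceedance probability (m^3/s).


Q = 155.8 * (1 + (50 - 85)/100) = 101.2700 m^3/s


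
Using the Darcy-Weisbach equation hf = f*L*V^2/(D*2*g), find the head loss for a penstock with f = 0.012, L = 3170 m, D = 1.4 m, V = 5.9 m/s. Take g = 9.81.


hf = 0.012 * 3170 * 5.9^2 / (1.4 * 2 * 9.81) = 48.2078 m


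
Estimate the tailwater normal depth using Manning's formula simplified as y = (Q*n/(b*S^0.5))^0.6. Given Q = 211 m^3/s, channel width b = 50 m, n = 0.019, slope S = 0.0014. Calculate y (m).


y = (211 * 0.019 / (50 * 0.0014^0.5))^0.6 = 1.5798 m


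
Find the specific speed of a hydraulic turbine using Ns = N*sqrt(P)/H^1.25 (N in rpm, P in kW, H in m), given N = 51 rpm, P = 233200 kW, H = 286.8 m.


Ns = 51 * 233200^0.5 / 286.8^1.25 = 20.8670


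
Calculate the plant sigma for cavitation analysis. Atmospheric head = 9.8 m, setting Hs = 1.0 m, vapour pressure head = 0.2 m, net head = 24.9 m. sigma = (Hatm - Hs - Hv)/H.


sigma = (9.8 - 1.0 - 0.2) / 24.9 = 0.3454


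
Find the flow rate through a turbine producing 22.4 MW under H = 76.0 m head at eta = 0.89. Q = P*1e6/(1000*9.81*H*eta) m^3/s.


Q = 22.4 * 1e6 / (1000 * 9.81 * 76.0 * 0.89) = 33.7579 m^3/s


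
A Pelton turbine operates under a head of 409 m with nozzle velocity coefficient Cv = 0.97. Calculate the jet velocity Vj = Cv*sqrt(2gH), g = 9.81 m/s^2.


Vj = 0.97 * sqrt(2*9.81*409) = 86.8926 m/s


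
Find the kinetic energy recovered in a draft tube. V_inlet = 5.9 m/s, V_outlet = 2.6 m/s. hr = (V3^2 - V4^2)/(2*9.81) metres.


hr = (5.9^2 - 2.6^2) / (2*9.81) = 1.4297 m


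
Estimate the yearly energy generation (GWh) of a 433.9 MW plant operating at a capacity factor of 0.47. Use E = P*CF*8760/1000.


E = 433.9 * 0.47 * 8760 / 1000 = 1786.4531 GWh


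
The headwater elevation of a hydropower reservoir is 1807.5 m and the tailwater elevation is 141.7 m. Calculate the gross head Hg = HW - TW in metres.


Hg = 1807.5 - 141.7 = 1665.8000 m


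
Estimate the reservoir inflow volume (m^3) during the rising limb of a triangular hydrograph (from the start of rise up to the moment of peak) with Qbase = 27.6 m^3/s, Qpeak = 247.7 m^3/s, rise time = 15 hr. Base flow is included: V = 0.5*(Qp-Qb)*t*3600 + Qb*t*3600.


V = 0.5*(247.7 - 27.6)*15*3600 + 27.6*15*3600 = 7.4331e+06 m^3


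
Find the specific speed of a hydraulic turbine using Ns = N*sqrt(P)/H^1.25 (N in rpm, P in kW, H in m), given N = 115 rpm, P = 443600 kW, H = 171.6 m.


Ns = 115 * 443600^0.5 / 171.6^1.25 = 123.3238


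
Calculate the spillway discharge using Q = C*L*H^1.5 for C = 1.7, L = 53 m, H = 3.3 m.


Q = 1.7 * 53 * 3.3^1.5 = 540.1268 m^3/s


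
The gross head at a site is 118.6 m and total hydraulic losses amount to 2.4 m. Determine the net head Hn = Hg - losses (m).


Hn = 118.6 - 2.4 = 116.2000 m


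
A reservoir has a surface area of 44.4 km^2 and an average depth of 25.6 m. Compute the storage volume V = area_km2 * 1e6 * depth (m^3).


V = 44.4 * 1e6 * 25.6 = 1.1366e+09 m^3


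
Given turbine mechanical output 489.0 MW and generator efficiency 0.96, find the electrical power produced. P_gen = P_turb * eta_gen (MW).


P_gen = 489.0 * 0.96 = 469.4400 MW


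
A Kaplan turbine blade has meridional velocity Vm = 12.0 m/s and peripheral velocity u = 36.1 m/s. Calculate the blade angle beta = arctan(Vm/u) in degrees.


beta = arctan(12.0 / 36.1) = 18.3873 degrees


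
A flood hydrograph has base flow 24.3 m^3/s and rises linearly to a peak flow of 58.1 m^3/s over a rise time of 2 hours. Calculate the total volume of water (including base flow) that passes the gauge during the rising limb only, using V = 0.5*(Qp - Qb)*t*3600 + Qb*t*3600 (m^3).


V = 0.5*(58.1 - 24.3)*2*3600 + 24.3*2*3600 = 296640.0000 m^3


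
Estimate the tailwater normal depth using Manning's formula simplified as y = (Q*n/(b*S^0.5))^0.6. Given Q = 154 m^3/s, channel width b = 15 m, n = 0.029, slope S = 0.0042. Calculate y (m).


y = (154 * 0.029 / (15 * 0.0042^0.5))^0.6 = 2.4964 m


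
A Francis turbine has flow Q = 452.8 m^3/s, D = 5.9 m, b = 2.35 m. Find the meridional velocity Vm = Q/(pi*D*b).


Vm = 452.8 / (pi * 5.9 * 2.35) = 10.3953 m/s


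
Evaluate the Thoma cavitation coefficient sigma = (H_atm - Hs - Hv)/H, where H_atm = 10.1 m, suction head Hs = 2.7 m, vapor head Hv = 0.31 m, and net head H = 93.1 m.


sigma = (10.1 - 2.7 - 0.31) / 93.1 = 0.0762


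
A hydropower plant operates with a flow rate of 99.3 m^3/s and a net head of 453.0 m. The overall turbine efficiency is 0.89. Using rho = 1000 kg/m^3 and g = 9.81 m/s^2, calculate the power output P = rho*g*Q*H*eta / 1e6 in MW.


P = 1000 * 9.81 * 99.3 * 453.0 * 0.89 / 1e6 = 392.7412 MW


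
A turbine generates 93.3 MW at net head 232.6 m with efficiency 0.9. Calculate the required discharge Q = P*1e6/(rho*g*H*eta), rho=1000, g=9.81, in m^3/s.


Q = 93.3 * 1e6 / (1000 * 9.81 * 232.6 * 0.9) = 45.4318 m^3/s


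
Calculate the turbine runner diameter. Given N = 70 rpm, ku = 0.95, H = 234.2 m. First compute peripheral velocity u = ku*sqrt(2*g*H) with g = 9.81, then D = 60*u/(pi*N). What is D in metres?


u = 0.95 * sqrt(2*9.81*234.2) = 64.3971 m/s
D = 60 * 64.3971 / (pi * 70) = 17.5699 m


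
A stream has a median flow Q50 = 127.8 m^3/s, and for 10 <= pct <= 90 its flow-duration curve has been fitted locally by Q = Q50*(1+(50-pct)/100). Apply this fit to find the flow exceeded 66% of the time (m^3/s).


Q = 127.8 * (1 + (50 - 66)/100) = 107.3520 m^3/s


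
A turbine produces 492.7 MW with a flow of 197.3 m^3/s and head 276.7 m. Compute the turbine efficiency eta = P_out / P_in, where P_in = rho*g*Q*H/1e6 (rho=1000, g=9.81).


P_in = 1000 * 9.81 * 197.3 * 276.7 / 1e6 = 535.5564 MW
eta = 492.7 / 535.5564 = 0.9200


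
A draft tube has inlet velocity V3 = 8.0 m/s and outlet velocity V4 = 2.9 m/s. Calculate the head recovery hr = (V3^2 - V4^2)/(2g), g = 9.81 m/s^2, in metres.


hr = (8.0^2 - 2.9^2) / (2*9.81) = 2.8333 m


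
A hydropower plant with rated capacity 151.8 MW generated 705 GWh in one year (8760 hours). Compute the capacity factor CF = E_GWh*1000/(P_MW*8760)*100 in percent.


CF = 705 * 1000 / (151.8 * 8760) * 100 = 53.0168 %


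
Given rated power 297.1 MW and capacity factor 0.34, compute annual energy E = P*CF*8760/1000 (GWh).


E = 297.1 * 0.34 * 8760 / 1000 = 884.8826 GWh


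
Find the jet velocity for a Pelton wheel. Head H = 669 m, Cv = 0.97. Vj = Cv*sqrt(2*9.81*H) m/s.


Vj = 0.97 * sqrt(2*9.81*669) = 111.1308 m/s


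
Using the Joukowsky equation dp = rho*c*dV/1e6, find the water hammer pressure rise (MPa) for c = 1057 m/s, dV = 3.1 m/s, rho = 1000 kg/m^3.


dp = 1000 * 1057 * 3.1 / 1e6 = 3.2767 MPa


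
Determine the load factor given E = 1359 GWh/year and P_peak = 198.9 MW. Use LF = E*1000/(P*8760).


LF = 1359 * 1000 / (198.9 * 8760) = 0.7800


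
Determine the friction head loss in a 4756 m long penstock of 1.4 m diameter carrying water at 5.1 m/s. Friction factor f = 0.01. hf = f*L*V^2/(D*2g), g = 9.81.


hf = 0.01 * 4756 * 5.1^2 / (1.4 * 2 * 9.81) = 45.0355 m


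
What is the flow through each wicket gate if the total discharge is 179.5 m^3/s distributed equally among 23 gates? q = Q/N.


q = 179.5 / 23 = 7.8043 m^3/s


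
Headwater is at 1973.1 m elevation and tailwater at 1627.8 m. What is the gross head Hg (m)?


Hg = 1973.1 - 1627.8 = 345.3000 m


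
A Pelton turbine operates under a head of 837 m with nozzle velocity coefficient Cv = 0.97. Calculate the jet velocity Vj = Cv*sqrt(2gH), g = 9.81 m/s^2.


Vj = 0.97 * sqrt(2*9.81*837) = 124.3037 m/s


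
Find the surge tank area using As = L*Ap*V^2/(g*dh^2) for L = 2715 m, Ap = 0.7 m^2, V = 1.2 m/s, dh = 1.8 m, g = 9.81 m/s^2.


As = 2715 * 0.7 * 1.2^2 / (9.81 * 1.8^2) = 86.1026 m^2


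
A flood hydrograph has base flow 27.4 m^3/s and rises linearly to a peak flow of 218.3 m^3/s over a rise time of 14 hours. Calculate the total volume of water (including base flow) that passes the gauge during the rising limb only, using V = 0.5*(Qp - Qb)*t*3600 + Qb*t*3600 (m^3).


V = 0.5*(218.3 - 27.4)*14*3600 + 27.4*14*3600 = 6.1916e+06 m^3


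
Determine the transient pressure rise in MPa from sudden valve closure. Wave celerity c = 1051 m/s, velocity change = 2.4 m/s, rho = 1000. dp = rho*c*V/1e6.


dp = 1000 * 1051 * 2.4 / 1e6 = 2.5224 MPa


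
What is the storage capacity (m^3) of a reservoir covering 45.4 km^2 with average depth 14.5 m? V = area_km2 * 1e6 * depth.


V = 45.4 * 1e6 * 14.5 = 6.5830e+08 m^3


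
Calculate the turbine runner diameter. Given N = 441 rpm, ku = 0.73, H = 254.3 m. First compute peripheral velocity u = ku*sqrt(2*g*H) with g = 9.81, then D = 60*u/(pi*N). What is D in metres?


u = 0.73 * sqrt(2*9.81*254.3) = 51.5639 m/s
D = 60 * 51.5639 / (pi * 441) = 2.2331 m


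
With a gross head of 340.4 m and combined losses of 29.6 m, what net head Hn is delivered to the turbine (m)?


Hn = 340.4 - 29.6 = 310.8000 m


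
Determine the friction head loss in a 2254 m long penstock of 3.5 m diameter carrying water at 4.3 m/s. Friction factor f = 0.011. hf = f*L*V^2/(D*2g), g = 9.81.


hf = 0.011 * 2254 * 4.3^2 / (3.5 * 2 * 9.81) = 6.6760 m


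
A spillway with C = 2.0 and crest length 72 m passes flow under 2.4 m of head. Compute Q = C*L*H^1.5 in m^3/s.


Q = 2.0 * 72 * 2.4^1.5 = 535.4012 m^3/s


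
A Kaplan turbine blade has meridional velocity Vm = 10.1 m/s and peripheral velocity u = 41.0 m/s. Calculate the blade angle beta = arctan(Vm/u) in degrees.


beta = arctan(10.1 / 41.0) = 13.8388 degrees


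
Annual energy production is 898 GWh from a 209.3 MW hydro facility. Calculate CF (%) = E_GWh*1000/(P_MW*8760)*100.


CF = 898 * 1000 / (209.3 * 8760) * 100 = 48.9782 %


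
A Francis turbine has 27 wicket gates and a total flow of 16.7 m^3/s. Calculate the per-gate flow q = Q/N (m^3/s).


q = 16.7 / 27 = 0.6185 m^3/s


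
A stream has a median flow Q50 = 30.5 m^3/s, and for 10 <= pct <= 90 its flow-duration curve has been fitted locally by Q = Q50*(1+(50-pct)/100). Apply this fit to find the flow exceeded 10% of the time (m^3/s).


Q = 30.5 * (1 + (50 - 10)/100) = 42.7000 m^3/s


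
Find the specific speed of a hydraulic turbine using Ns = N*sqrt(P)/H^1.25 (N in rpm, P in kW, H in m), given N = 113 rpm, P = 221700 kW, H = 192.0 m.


Ns = 113 * 221700^0.5 / 192.0^1.25 = 74.4449


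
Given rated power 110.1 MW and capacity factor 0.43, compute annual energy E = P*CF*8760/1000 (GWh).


E = 110.1 * 0.43 * 8760 / 1000 = 414.7247 GWh


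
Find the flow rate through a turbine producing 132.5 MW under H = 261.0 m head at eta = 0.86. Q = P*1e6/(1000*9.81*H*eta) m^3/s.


Q = 132.5 * 1e6 / (1000 * 9.81 * 261.0 * 0.86) = 60.1739 m^3/s


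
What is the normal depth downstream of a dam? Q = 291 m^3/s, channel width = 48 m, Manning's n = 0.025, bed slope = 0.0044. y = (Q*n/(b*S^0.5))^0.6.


y = (291 * 0.025 / (48 * 0.0044^0.5))^0.6 = 1.6418 m


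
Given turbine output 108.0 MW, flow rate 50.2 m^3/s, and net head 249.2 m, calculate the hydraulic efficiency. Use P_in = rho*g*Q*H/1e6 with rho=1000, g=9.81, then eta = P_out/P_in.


P_in = 1000 * 9.81 * 50.2 * 249.2 / 1e6 = 122.7215 MW
eta = 108.0 / 122.7215 = 0.8800


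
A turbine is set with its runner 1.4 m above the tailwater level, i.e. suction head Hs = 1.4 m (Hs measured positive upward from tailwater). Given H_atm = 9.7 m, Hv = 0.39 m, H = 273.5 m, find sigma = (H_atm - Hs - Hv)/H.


sigma = (9.7 - 1.4 - 0.39) / 273.5 = 0.0289


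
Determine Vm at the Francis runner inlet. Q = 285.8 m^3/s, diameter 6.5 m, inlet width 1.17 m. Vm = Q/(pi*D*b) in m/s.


Vm = 285.8 / (pi * 6.5 * 1.17) = 11.9623 m/s


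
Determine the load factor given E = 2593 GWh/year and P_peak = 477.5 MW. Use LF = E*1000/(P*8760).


LF = 2593 * 1000 / (477.5 * 8760) = 0.6199


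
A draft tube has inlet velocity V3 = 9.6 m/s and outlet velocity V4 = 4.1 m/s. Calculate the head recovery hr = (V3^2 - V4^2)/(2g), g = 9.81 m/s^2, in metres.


hr = (9.6^2 - 4.1^2) / (2*9.81) = 3.8405 m


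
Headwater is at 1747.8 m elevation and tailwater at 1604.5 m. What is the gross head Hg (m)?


Hg = 1747.8 - 1604.5 = 143.3000 m


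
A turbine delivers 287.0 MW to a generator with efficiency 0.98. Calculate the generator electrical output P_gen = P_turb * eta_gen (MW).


P_gen = 287.0 * 0.98 = 281.2600 MW


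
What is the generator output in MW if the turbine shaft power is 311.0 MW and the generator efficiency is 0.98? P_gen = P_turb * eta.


P_gen = 311.0 * 0.98 = 304.7800 MW


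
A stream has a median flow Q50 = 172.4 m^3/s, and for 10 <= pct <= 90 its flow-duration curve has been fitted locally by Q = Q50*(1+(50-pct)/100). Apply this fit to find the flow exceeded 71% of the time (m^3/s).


Q = 172.4 * (1 + (50 - 71)/100) = 136.1960 m^3/s


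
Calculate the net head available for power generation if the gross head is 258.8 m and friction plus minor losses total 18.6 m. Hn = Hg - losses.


Hn = 258.8 - 18.6 = 240.2000 m


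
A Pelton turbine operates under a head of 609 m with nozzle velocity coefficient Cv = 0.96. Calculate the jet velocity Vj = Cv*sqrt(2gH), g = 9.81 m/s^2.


Vj = 0.96 * sqrt(2*9.81*609) = 104.9372 m/s


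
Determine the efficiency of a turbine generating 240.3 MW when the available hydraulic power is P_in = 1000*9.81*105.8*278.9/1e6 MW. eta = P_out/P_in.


P_in = 1000 * 9.81 * 105.8 * 278.9 / 1e6 = 289.4698 MW
eta = 240.3 / 289.4698 = 0.8301


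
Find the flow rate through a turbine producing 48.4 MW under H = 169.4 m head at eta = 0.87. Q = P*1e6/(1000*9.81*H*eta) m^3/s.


Q = 48.4 * 1e6 / (1000 * 9.81 * 169.4 * 0.87) = 33.4768 m^3/s


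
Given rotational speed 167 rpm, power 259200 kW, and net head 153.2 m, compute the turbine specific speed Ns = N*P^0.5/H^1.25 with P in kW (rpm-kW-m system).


Ns = 167 * 259200^0.5 / 153.2^1.25 = 157.7468


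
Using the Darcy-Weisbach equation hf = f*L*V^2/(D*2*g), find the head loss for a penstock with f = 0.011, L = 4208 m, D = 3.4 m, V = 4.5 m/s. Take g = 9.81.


hf = 0.011 * 4208 * 4.5^2 / (3.4 * 2 * 9.81) = 14.0513 m


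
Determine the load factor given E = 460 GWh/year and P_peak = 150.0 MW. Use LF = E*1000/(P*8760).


LF = 460 * 1000 / (150.0 * 8760) = 0.3501


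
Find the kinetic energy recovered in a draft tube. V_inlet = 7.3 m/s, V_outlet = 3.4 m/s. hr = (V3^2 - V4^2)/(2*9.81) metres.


hr = (7.3^2 - 3.4^2) / (2*9.81) = 2.1269 m


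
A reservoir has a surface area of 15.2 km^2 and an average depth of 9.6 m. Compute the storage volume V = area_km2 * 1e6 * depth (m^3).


V = 15.2 * 1e6 * 9.6 = 1.4592e+08 m^3


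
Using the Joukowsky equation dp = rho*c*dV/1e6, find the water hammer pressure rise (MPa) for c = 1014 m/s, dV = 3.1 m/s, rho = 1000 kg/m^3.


dp = 1000 * 1014 * 3.1 / 1e6 = 3.1434 MPa


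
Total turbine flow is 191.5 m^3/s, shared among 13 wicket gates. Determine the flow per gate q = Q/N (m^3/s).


q = 191.5 / 13 = 14.7308 m^3/s


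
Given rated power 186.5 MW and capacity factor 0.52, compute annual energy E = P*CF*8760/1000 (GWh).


E = 186.5 * 0.52 * 8760 / 1000 = 849.5448 GWh


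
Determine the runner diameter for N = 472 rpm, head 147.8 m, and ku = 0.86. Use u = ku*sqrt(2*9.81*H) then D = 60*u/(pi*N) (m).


u = 0.86 * sqrt(2*9.81*147.8) = 46.3111 m/s
D = 60 * 46.3111 / (pi * 472) = 1.8739 m


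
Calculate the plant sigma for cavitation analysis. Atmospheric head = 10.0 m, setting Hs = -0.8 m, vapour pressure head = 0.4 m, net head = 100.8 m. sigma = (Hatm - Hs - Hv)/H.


sigma = (10.0 - (-0.8) - 0.4) / 100.8 = 0.1032


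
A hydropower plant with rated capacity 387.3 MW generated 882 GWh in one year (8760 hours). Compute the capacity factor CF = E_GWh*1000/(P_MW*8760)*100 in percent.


CF = 882 * 1000 / (387.3 * 8760) * 100 = 25.9966 %


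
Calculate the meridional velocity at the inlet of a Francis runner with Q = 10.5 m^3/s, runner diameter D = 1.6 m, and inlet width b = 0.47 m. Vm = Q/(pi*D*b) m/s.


Vm = 10.5 / (pi * 1.6 * 0.47) = 4.4445 m/s


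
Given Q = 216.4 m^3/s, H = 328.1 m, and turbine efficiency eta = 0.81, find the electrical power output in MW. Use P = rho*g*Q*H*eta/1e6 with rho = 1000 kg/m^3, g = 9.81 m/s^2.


P = 1000 * 9.81 * 216.4 * 328.1 * 0.81 / 1e6 = 564.1798 MW


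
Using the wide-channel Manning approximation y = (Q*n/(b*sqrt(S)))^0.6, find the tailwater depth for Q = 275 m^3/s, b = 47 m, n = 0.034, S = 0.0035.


y = (275 * 0.034 / (47 * 0.0035^0.5))^0.6 = 2.0702 m


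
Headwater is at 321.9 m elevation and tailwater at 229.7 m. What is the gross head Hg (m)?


Hg = 321.9 - 229.7 = 92.2000 m


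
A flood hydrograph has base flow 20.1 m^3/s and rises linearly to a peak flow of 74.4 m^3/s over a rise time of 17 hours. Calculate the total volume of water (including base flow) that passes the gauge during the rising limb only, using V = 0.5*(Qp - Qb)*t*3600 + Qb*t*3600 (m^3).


V = 0.5*(74.4 - 20.1)*17*3600 + 20.1*17*3600 = 2.8917e+06 m^3


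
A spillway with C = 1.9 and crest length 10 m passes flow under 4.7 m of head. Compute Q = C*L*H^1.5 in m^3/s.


Q = 1.9 * 10 * 4.7^1.5 = 193.5978 m^3/s


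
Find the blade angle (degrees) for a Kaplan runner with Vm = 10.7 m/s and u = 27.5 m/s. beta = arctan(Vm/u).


beta = arctan(10.7 / 27.5) = 21.2606 degrees


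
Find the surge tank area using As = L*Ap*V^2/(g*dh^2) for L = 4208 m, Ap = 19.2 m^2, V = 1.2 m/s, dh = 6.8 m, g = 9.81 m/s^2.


As = 4208 * 19.2 * 1.2^2 / (9.81 * 6.8^2) = 256.4795 m^2


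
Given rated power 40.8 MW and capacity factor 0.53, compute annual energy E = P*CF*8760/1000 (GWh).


E = 40.8 * 0.53 * 8760 / 1000 = 189.4262 GWh


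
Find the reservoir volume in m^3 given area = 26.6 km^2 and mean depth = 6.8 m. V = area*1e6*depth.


V = 26.6 * 1e6 * 6.8 = 1.8088e+08 m^3


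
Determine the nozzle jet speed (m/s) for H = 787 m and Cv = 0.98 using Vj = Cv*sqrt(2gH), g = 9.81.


Vj = 0.98 * sqrt(2*9.81*787) = 121.7763 m/s


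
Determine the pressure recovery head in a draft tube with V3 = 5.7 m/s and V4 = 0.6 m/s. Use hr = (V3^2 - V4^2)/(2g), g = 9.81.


hr = (5.7^2 - 0.6^2) / (2*9.81) = 1.6376 m


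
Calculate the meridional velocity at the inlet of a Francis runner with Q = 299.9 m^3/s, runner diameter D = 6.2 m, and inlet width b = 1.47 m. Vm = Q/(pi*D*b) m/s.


Vm = 299.9 / (pi * 6.2 * 1.47) = 10.4741 m/s


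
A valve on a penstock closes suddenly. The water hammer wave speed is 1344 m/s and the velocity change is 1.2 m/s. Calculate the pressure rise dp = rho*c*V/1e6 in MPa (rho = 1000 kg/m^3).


dp = 1000 * 1344 * 1.2 / 1e6 = 1.6128 MPa


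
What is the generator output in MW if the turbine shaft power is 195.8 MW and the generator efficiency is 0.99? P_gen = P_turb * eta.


P_gen = 195.8 * 0.99 = 193.8420 MW
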